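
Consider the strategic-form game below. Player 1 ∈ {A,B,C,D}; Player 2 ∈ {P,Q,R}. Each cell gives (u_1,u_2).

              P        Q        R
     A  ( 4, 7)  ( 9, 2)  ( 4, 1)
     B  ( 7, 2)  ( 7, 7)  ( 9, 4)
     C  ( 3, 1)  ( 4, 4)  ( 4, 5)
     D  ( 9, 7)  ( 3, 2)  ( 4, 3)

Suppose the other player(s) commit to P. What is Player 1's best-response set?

u_1(A vs P) = 4
u_1(B vs P) = 7
u_1(C vs P) = 3
u_1(D vs P) = 9
max payoff 9 at {D}

P1 best: {D}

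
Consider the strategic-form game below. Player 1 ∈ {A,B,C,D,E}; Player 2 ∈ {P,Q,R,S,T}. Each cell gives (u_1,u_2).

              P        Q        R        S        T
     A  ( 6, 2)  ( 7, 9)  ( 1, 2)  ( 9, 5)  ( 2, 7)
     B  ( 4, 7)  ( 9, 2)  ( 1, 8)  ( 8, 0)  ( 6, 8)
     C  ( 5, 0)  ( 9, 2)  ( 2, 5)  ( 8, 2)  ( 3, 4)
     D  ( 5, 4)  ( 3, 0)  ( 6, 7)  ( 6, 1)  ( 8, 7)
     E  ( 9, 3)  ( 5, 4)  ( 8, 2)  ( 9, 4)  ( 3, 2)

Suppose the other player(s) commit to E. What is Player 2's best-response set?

P2 best: {Q,S}

u_2(P vs E) = 3
u_2(Q vs E) = 4
u_2(R vs E) = 2
u_2(S vs E) = 4
u_2(T vs E) = 2
max payoff 4 at {Q,S}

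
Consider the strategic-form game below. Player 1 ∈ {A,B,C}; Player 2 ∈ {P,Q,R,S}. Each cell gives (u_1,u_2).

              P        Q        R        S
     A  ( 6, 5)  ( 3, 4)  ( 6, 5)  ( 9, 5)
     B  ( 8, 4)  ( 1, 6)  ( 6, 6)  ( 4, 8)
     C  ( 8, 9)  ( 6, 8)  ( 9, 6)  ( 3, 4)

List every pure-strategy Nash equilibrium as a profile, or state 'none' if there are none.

NE set: (A,S), (C,P)

(A,P): not NE [P1→C gives 8>6]
(A,Q): not NE [P1→C gives 6>3; P2→S gives 5>4]
(A,R): not NE [P1→C gives 9>6]
(A,S): NE
(B,P): not NE [P2→S gives 8>4]
(B,Q): not NE [P1→C gives 6>1; P2→S gives 8>6]
(B,R): not NE [P1→C gives 9>6; P2→S gives 8>6]
(B,S): not NE [P1→A gives 9>4]
(C,P): NE
(C,Q): not NE [P2→P gives 9>8]
(C,R): not NE [P2→P gives 9>6]
(C,S): not NE [P1→A gives 9>3; P2→P gives 9>4]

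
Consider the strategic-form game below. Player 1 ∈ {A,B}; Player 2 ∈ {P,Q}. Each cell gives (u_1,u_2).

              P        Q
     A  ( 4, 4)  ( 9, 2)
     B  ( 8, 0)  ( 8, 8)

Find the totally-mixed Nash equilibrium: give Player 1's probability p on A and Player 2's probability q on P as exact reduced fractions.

(p,q) = (4/5, 1/5)

P1 indiff ⇒ q·4+(1-q)·9 = q·8+(1-q)·8 ⇒ q(-4) = (1-q)(-1) ⇒ q = 1/5
P2 indiff ⇒ p·4+(1-p)·0 = p·2+(1-p)·8 ⇒ p(2) = (1-p)(8) ⇒ p = 4/5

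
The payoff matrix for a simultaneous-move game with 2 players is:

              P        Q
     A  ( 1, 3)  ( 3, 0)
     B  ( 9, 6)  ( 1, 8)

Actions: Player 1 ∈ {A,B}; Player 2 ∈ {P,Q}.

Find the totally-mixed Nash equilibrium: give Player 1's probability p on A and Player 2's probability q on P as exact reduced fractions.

(p,q) = (2/5, 1/5)

P1 indiff ⇒ q·1+(1-q)·3 = q·9+(1-q)·1 ⇒ q(-8) = (1-q)(-2) ⇒ q = 1/5
P2 indiff ⇒ p·3+(1-p)·6 = p·0+(1-p)·8 ⇒ p(3) = (1-p)(2) ⇒ p = 2/5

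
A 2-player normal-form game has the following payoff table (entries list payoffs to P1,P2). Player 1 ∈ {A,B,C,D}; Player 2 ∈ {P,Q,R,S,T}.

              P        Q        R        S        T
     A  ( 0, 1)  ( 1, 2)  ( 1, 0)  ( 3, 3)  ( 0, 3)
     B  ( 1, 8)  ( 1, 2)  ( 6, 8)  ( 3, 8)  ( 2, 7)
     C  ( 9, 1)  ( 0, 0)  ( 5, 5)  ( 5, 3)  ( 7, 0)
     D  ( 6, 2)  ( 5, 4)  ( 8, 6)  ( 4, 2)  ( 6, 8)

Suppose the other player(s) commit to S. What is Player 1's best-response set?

u_1(A vs S) = 3
u_1(B vs S) = 3
u_1(C vs S) = 5
u_1(D vs S) = 4
max payoff 5 at {C}

P1 best: {C}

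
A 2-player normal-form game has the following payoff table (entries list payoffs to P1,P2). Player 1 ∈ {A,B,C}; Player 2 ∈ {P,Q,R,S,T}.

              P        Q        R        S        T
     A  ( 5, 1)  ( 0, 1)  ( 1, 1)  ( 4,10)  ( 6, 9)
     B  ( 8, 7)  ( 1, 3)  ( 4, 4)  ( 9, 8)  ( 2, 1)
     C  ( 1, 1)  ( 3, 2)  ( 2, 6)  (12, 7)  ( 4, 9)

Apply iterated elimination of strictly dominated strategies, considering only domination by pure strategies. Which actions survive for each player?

P2 drop P (S beats it: A:10>1 B:8>7 C:7>1)
P2 drop Q (S beats it: A:10>1 B:8>3 C:7>2)
P2 drop R (S beats it: A:10>1 B:8>4 C:7>6)
P1 drop B (C beats it: S:12>9 T:4>2)
P1→{A,C} P2→{S,T}

IESDS → P1:{A,C} P2:{S,T}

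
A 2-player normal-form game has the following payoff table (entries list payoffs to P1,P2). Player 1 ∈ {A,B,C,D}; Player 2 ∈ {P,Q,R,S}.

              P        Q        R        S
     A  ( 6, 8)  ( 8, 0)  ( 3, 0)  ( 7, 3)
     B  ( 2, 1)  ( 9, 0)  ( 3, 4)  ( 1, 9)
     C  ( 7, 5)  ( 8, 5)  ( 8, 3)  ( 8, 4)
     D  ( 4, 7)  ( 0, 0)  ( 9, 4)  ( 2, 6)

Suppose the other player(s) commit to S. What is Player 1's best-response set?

argmax u_1 = {C}

u_1(A vs S) = 7
u_1(B vs S) = 1
u_1(C vs S) = 8
u_1(D vs S) = 2
max payoff 8 at {C}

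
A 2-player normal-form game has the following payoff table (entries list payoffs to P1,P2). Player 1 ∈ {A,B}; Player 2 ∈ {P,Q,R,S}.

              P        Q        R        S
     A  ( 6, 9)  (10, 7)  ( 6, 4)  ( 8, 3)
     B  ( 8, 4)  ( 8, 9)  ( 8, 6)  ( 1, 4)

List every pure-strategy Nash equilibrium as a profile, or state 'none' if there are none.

(A,P): not NE [P1→B gives 8>6]
(A,Q): not NE [P2→P gives 9>7]
(A,R): not NE [P1→B gives 8>6; P2→P gives 9>4]
(A,S): not NE [P2→P gives 9>3]
(B,P): not NE [P2→Q gives 9>4]
(B,Q): not NE [P1→A gives 10>8]
(B,R): not NE [P2→Q gives 9>6]
(B,S): not NE [P1→A gives 8>1; P2→Q gives 9>4]

Equilibria: none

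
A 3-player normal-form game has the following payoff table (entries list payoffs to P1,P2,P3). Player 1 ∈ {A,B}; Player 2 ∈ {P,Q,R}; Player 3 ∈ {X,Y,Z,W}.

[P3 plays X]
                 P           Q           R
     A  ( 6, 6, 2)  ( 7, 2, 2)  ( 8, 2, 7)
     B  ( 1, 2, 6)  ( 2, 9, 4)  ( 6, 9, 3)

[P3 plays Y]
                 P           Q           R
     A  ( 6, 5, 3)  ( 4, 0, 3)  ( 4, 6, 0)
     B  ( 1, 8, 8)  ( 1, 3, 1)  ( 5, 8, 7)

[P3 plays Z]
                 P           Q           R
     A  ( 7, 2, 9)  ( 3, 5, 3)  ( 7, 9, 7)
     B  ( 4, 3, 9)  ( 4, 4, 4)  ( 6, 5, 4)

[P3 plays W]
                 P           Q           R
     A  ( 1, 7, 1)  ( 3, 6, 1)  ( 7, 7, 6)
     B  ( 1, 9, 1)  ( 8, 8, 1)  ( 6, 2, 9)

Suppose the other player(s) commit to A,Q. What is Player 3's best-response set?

argmax u_3 = {Y,Z}

u_3(X vs A,Q) = 2
u_3(Y vs A,Q) = 3
u_3(Z vs A,Q) = 3
u_3(W vs A,Q) = 1
max payoff 3 at {Y,Z}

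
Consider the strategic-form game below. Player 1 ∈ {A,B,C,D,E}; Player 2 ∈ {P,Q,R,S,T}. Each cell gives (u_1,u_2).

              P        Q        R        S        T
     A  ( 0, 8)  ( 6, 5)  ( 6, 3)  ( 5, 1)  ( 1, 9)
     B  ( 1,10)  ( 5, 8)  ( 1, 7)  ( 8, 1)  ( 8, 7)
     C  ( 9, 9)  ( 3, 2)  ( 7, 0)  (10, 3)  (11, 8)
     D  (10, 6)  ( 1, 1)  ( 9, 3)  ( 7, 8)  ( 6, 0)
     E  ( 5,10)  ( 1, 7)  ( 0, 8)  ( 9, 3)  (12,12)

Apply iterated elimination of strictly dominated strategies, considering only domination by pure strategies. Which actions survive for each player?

P2 drop Q (P beats it: A:8>5 B:10>8 C:9>2 D:6>1 E:10>7)
P1 drop A (C beats it: P:9>0 R:7>6 S:10>5 T:11>1)
P1 drop B (C beats it: P:9>1 R:7>1 S:10>8 T:11>8)
P2 drop R (P beats it: C:9>0 D:6>3 E:10>8)
P1→{C,D,E} P2→{P,S,T}

Remaining: P1:{C,D,E} P2:{P,S,T}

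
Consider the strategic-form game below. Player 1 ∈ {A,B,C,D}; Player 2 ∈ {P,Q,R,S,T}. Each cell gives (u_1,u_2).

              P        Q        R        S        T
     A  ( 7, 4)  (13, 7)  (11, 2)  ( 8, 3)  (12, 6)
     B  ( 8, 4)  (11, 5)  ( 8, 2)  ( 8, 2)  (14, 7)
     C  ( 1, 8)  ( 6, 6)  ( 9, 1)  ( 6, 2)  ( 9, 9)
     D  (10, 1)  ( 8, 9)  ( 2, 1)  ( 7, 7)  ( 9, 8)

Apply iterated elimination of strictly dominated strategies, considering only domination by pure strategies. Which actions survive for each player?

IESDS → P1:{A,B} P2:{Q,T}

P1 drop C (A beats it: P:7>1 Q:13>6 R:11>9 S:8>6 T:12>9)
P2 drop P (Q beats it: A:7>4 B:5>4 D:9>1)
P1 drop D (A beats it: Q:13>8 R:11>2 S:8>7 T:12>9)
P2 drop R (Q beats it: A:7>2 B:5>2)
P2 drop S (Q beats it: A:7>3 B:5>2)
P1→{A,B} P2→{Q,T}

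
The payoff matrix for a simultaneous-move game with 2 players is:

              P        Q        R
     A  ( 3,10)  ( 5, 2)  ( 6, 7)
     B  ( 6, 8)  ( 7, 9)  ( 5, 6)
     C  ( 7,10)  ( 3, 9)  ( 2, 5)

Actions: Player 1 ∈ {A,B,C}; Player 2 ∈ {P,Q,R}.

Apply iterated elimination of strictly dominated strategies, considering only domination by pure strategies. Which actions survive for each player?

Survivors P1:{B,C} P2:{P,Q}

P2 drop R (P beats it: A:10>7 B:8>6 C:10>5)
P1 drop A (B beats it: P:6>3 Q:7>5)
P1→{B,C} P2→{P,Q}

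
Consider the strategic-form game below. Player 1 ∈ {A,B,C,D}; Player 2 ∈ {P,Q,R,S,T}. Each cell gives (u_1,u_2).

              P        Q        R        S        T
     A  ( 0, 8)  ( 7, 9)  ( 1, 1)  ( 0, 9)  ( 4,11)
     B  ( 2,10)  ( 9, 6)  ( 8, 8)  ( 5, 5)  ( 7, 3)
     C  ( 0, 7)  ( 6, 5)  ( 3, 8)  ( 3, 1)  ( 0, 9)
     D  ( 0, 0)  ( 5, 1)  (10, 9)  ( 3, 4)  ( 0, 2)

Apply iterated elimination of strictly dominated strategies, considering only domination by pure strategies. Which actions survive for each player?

IESDS → P1:{B,D} P2:{P,R}

P1 drop A (B beats it: P:2>0 Q:9>7 R:8>1 S:5>0 T:7>4)
P1 drop C (B beats it: P:2>0 Q:9>6 R:8>3 S:5>3 T:7>0)
P2 drop Q (R beats it: B:8>6 D:9>1)
P2 drop S (R beats it: B:8>5 D:9>4)
P2 drop T (R beats it: B:8>3 D:9>2)
P1→{B,D} P2→{P,R}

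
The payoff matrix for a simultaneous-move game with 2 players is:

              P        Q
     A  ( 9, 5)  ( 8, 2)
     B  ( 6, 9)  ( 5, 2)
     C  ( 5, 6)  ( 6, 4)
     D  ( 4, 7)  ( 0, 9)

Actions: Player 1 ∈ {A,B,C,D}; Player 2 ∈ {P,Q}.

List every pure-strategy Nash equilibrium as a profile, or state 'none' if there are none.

PSNE = {(A,P)}

(A,P): NE
(A,Q): not NE [P2→P gives 5>2]
(B,P): not NE [P1→A gives 9>6]
(B,Q): not NE [P1→A gives 8>5; P2→P gives 9>2]
(C,P): not NE [P1→A gives 9>5]
(C,Q): not NE [P1→A gives 8>6; P2→P gives 6>4]
(D,P): not NE [P1→A gives 9>4; P2→Q gives 9>7]
(D,Q): not NE [P1→A gives 8>0]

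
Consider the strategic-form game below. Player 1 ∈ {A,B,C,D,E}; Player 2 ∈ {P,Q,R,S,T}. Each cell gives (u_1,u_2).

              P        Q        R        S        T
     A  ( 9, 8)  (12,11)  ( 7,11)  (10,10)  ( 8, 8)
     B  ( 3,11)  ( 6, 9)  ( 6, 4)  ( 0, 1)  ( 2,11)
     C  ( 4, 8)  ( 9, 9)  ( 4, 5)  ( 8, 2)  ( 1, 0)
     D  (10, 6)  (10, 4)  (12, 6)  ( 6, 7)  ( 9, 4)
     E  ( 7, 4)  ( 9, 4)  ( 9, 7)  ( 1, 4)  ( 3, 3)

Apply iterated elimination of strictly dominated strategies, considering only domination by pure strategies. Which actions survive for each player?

IESDS → P1:{A,D} P2:{Q,R,S}

P1 drop B (A beats it: P:9>3 Q:12>6 R:7>6 S:10>0 T:8>2)
P1 drop C (A beats it: P:9>4 Q:12>9 R:7>4 S:10>8 T:8>1)
P1 drop E (D beats it: P:10>7 Q:10>9 R:12>9 S:6>1 T:9>3)
P2 drop P (S beats it: A:10>8 D:7>6)
P2 drop T (R beats it: A:11>8 D:6>4)
P1→{A,D} P2→{Q,R,S}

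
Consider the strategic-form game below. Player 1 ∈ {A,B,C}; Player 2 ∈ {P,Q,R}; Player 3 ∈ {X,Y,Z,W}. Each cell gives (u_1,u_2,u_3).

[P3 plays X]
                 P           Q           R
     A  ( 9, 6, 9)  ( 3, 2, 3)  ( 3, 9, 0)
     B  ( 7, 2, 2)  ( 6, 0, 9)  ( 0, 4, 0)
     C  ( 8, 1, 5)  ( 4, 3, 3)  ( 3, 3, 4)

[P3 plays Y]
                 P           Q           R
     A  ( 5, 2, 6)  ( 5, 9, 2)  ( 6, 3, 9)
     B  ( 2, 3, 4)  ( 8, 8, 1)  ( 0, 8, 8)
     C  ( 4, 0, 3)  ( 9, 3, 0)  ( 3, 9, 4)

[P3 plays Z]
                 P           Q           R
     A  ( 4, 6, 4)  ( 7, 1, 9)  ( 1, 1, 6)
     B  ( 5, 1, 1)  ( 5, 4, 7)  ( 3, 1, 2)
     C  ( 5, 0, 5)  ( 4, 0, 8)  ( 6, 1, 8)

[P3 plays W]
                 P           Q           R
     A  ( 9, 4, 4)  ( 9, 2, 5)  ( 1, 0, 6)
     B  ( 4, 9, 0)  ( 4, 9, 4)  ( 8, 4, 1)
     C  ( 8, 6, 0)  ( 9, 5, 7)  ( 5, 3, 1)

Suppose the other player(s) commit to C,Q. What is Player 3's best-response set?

argmax u_3 = {Z}

u_3(X vs C,Q) = 3
u_3(Y vs C,Q) = 0
u_3(Z vs C,Q) = 8
u_3(W vs C,Q) = 7
max payoff 8 at {Z}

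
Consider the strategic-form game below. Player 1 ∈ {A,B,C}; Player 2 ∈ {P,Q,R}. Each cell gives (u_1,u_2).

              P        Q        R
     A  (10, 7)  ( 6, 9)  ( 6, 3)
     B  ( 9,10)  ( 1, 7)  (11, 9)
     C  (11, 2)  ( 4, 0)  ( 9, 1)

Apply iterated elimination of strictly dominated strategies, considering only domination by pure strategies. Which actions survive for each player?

P2 drop R (P beats it: A:7>3 B:10>9 C:2>1)
P1 drop B (A beats it: P:10>9 Q:6>1)
P1→{A,C} P2→{P,Q}

Survivors P1:{A,C} P2:{P,Q}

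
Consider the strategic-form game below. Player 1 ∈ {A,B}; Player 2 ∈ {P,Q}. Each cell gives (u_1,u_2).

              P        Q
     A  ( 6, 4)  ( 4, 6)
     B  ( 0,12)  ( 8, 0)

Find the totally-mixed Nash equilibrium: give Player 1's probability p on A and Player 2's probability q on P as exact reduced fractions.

P1 mixes 6/7 on A; P2 mixes 2/5 on P

P1 indiff ⇒ q·6+(1-q)·4 = q·0+(1-q)·8 ⇒ q(6) = (1-q)(4) ⇒ q = 2/5
P2 indiff ⇒ p·4+(1-p)·12 = p·6+(1-p)·0 ⇒ p(-2) = (1-p)(-12) ⇒ p = 6/7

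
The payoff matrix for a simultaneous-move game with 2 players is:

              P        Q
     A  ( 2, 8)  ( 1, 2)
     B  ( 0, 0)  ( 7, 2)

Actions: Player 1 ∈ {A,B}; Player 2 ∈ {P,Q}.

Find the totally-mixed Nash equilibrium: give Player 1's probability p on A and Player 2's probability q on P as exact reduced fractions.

P1 indiff ⇒ q·2+(1-q)·1 = q·0+(1-q)·7 ⇒ q(2) = (1-q)(6) ⇒ q = 3/4
P2 indiff ⇒ p·8+(1-p)·0 = p·2+(1-p)·2 ⇒ p(6) = (1-p)(2) ⇒ p = 1/4

P1 mixes 1/4 on A; P2 mixes 3/4 on P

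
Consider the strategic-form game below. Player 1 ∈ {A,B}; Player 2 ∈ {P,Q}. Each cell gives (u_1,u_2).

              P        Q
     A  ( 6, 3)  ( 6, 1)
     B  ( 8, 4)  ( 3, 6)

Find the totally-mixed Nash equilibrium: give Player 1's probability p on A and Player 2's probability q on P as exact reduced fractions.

P1 mixes 1/2 on A; P2 mixes 3/5 on P

P1 indiff ⇒ q·6+(1-q)·6 = q·8+(1-q)·3 ⇒ q(-2) = (1-q)(-3) ⇒ q = 3/5
P2 indiff ⇒ p·3+(1-p)·4 = p·1+(1-p)·6 ⇒ p(2) = (1-p)(2) ⇒ p = 1/2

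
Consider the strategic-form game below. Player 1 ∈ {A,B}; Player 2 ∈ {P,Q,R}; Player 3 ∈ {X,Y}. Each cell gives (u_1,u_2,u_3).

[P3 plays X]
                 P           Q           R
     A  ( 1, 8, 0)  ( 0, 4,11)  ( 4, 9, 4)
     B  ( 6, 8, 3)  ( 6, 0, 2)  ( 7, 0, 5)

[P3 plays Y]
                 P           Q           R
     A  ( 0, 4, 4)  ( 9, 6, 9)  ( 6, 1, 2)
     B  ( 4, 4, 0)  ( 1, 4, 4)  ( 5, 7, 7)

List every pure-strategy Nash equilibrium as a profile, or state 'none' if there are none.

NE set: (B,P,X)

(A,P,X): not NE [P1→B gives 6>1; P2→R gives 9>8; P3→Y gives 4>0]
(A,P,Y): not NE [P1→B gives 4>0; P2→Q gives 6>4]
(A,Q,X): not NE [P1→B gives 6>0; P2→R gives 9>4]
(A,Q,Y): not NE [P3→X gives 11>9]
(A,R,X): not NE [P1→B gives 7>4]
(A,R,Y): not NE [P2→Q gives 6>1; P3→X gives 4>2]
(B,P,X): NE
(B,P,Y): not NE [P2→R gives 7>4; P3→X gives 3>0]
(B,Q,X): not NE [P2→P gives 8>0; P3→Y gives 4>2]
(B,Q,Y): not NE [P1→A gives 9>1; P2→R gives 7>4]
(B,R,X): not NE [P2→P gives 8>0; P3→Y gives 7>5]
(B,R,Y): not NE [P1→A gives 6>5]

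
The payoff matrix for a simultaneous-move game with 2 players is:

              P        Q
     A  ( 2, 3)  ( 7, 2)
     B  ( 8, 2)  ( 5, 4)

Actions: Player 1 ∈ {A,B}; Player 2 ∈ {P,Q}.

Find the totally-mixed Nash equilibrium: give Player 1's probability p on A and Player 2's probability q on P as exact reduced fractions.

p=2/3, q=1/4

P1 indiff ⇒ q·2+(1-q)·7 = q·8+(1-q)·5 ⇒ q(-6) = (1-q)(-2) ⇒ q = 1/4
P2 indiff ⇒ p·3+(1-p)·2 = p·2+(1-p)·4 ⇒ p(1) = (1-p)(2) ⇒ p = 2/3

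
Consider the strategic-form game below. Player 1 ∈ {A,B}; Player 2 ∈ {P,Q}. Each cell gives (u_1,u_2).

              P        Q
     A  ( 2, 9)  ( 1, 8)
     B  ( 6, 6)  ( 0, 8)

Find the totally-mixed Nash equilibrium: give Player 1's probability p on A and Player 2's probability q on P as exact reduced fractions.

(p,q) = (2/3, 1/5)

P1 indiff ⇒ q·2+(1-q)·1 = q·6+(1-q)·0 ⇒ q(-4) = (1-q)(-1) ⇒ q = 1/5
P2 indiff ⇒ p·9+(1-p)·6 = p·8+(1-p)·8 ⇒ p(1) = (1-p)(2) ⇒ p = 2/3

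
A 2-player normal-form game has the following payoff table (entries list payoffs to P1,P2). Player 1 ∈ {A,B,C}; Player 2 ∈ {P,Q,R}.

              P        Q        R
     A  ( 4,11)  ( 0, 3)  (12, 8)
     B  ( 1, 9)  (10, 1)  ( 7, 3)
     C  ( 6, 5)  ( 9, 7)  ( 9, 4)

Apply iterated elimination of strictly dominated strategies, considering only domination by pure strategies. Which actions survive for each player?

P2 drop R (P beats it: A:11>8 B:9>3 C:5>4)
P1 drop A (C beats it: P:6>4 Q:9>0)
P1→{B,C} P2→{P,Q}

Survivors P1:{B,C} P2:{P,Q}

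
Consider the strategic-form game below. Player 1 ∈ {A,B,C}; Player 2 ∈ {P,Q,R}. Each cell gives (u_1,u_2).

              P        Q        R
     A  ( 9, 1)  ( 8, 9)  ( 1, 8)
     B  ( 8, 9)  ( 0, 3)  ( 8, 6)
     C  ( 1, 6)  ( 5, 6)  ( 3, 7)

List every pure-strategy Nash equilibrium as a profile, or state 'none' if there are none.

Nash profiles: (A,Q)

(A,P): not NE [P2→Q gives 9>1]
(A,Q): NE
(A,R): not NE [P1→B gives 8>1; P2→Q gives 9>8]
(B,P): not NE [P1→A gives 9>8]
(B,Q): not NE [P1→A gives 8>0; P2→P gives 9>3]
(B,R): not NE [P2→P gives 9>6]
(C,P): not NE [P1→A gives 9>1; P2→R gives 7>6]
(C,Q): not NE [P1→A gives 8>5; P2→R gives 7>6]
(C,R): not NE [P1→B gives 8>3]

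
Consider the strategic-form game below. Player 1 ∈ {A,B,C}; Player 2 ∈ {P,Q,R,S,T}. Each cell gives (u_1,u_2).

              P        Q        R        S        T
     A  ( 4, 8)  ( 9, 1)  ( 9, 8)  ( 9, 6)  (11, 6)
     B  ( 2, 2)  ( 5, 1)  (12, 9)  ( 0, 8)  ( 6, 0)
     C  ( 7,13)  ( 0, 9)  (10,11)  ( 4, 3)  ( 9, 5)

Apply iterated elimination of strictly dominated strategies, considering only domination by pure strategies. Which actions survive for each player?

P2 drop Q (P beats it: A:8>1 B:2>1 C:13>9)
P2 drop S (R beats it: A:8>6 B:9>8 C:11>3)
P2 drop T (P beats it: A:8>6 B:2>0 C:13>5)
P1 drop A (C beats it: P:7>4 R:10>9)
P1→{B,C} P2→{P,R}

Survivors P1:{B,C} P2:{P,R}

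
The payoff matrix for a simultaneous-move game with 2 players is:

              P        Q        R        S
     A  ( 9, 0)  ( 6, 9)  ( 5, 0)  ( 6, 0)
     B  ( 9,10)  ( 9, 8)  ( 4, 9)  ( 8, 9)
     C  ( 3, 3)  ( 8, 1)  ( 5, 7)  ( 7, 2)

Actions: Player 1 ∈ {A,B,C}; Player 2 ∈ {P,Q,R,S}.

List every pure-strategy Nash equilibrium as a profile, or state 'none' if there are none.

(A,P): not NE [P2→Q gives 9>0]
(A,Q): not NE [P1→B gives 9>6]
(A,R): not NE [P2→Q gives 9>0]
(A,S): not NE [P1→B gives 8>6; P2→Q gives 9>0]
(B,P): NE
(B,Q): not NE [P2→P gives 10>8]
(B,R): not NE [P1→C gives 5>4; P2→P gives 10>9]
(B,S): not NE [P2→P gives 10>9]
(C,P): not NE [P1→B gives 9>3; P2→R gives 7>3]
(C,Q): not NE [P1→B gives 9>8; P2→R gives 7>1]
(C,R): NE
(C,S): not NE [P1→B gives 8>7; P2→R gives 7>2]

Nash profiles: (B,P), (C,R)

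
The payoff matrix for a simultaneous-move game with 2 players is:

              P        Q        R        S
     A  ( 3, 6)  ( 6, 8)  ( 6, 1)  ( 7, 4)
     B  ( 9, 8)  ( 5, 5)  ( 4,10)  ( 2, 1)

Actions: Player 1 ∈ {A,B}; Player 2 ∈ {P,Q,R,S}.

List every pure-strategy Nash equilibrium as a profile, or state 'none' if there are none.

(A,P): not NE [P1→B gives 9>3; P2→Q gives 8>6]
(A,Q): NE
(A,R): not NE [P2→Q gives 8>1]
(A,S): not NE [P2→Q gives 8>4]
(B,P): not NE [P2→R gives 10>8]
(B,Q): not NE [P1→A gives 6>5; P2→R gives 10>5]
(B,R): not NE [P1→A gives 6>4]
(B,S): not NE [P1→A gives 7>2; P2→R gives 10>1]

Nash profiles: (A,Q)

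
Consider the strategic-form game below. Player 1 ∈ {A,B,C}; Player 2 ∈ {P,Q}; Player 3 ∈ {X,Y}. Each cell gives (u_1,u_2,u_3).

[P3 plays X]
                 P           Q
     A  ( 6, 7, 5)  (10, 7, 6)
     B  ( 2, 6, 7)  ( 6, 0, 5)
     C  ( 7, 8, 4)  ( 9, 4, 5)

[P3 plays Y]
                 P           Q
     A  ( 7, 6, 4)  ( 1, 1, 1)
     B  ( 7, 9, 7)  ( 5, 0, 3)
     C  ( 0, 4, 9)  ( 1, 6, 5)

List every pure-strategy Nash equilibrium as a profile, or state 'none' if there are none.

(A,P,X): not NE [P1→C gives 7>6]
(A,P,Y): not NE [P3→X gives 5>4]
(A,Q,X): NE
(A,Q,Y): not NE [P1→B gives 5>1; P2→P gives 6>1; P3→X gives 6>1]
(B,P,X): not NE [P1→C gives 7>2]
(B,P,Y): NE
(B,Q,X): not NE [P1→A gives 10>6; P2→P gives 6>0]
(B,Q,Y): not NE [P2→P gives 9>0; P3→X gives 5>3]
(C,P,X): not NE [P3→Y gives 9>4]
(C,P,Y): not NE [P1→B gives 7>0; P2→Q gives 6>4]
(C,Q,X): not NE [P1→A gives 10>9; P2→P gives 8>4]
(C,Q,Y): not NE [P1→B gives 5>1]

NE set: (A,Q,X), (B,P,Y)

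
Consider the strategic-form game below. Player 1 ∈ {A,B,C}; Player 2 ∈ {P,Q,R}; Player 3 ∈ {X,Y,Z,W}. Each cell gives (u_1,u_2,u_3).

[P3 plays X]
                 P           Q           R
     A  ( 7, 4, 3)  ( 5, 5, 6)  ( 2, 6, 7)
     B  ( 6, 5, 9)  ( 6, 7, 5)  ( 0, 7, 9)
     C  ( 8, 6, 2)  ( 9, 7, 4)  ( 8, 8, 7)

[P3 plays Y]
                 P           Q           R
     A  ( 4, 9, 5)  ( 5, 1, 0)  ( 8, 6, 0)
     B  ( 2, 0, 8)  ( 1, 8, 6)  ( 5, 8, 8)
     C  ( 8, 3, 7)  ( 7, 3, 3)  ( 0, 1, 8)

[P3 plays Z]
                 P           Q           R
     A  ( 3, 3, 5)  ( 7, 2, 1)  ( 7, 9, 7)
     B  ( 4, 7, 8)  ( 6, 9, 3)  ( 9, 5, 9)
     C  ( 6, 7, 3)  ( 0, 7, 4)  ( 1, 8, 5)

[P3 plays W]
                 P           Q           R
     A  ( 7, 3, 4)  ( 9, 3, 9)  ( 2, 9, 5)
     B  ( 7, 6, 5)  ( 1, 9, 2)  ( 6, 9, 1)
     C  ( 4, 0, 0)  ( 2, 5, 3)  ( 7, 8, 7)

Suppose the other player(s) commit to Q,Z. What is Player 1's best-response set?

P1 best: {A}

u_1(A vs Q,Z) = 7
u_1(B vs Q,Z) = 6
u_1(C vs Q,Z) = 0
max payoff 7 at {A}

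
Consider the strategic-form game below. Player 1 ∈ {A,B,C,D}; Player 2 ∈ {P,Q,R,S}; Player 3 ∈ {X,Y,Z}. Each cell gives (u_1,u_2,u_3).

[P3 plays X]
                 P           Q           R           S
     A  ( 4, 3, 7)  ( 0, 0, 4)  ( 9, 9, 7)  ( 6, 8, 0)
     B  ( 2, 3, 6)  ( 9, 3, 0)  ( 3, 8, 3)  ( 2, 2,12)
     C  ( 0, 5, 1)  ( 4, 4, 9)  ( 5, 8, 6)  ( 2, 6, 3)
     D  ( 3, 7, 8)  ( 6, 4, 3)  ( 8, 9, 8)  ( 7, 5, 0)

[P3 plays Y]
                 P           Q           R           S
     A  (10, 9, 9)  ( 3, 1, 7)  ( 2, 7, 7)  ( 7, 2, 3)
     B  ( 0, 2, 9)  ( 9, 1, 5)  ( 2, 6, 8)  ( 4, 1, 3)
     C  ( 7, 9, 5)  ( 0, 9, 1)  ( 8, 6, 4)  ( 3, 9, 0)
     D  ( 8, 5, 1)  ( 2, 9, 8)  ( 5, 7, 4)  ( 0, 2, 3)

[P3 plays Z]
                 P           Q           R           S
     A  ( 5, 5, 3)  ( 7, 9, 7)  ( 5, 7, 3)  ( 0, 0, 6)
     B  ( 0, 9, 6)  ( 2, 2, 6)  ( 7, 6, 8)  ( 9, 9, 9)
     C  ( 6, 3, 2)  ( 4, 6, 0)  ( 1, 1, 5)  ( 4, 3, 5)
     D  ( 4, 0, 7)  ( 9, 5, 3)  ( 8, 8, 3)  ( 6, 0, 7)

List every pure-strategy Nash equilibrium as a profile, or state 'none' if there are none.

(A,P,X): not NE [P2→R gives 9>3; P3→Y gives 9>7]
(A,P,Y): NE
(A,P,Z): not NE [P1→C gives 6>5; P2→Q gives 9>5; P3→Y gives 9>3]
(A,Q,X): not NE [P1→B gives 9>0; P2→R gives 9>0; P3→Z gives 7>4]
(A,Q,Y): not NE [P1→B gives 9>3; P2→P gives 9>1]
(A,Q,Z): not NE [P1→D gives 9>7]
(A,R,X): NE
(A,R,Y): not NE [P1→C gives 8>2; P2→P gives 9>7]
(A,R,Z): not NE [P1→D gives 8>5; P2→Q gives 9>7; P3→Y gives 7>3]
(A,S,X): not NE [P1→D gives 7>6; P2→R gives 9>8; P3→Z gives 6>0]
(A,S,Y): not NE [P2→P gives 9>2; P3→Z gives 6>3]
(A,S,Z): not NE [P1→B gives 9>0; P2→Q gives 9>0]
(B,P,X): not NE [P1→A gives 4>2; P2→R gives 8>3; P3→Y gives 9>6]
(B,P,Y): not NE [P1→A gives 10>0; P2→R gives 6>2]
(B,P,Z): not NE [P1→C gives 6>0; P3→Y gives 9>6]
(B,Q,X): not NE [P2→R gives 8>3; P3→Z gives 6>0]
(B,Q,Y): not NE [P2→R gives 6>1; P3→Z gives 6>5]
(B,Q,Z): not NE [P1→D gives 9>2; P2→S gives 9>2]
(B,R,X): not NE [P1→A gives 9>3; P3→Z gives 8>3]
(B,R,Y): not NE [P1→C gives 8>2]
(B,R,Z): not NE [P1→D gives 8>7; P2→S gives 9>6]
(B,S,X): not NE [P1→D gives 7>2; P2→R gives 8>2]
(B,S,Y): not NE [P1→A gives 7>4; P2→R gives 6>1; P3→X gives 12>3]
(B,S,Z): not NE [P3→X gives 12>9]
(C,P,X): not NE [P1→A gives 4>0; P2→R gives 8>5; P3→Y gives 5>1]
(C,P,Y): not NE [P1→A gives 10>7]
(C,P,Z): not NE [P2→Q gives 6>3; P3→Y gives 5>2]
(C,Q,X): not NE [P1→B gives 9>4; P2→R gives 8>4]
(C,Q,Y): not NE [P1→B gives 9>0; P3→X gives 9>1]
(C,Q,Z): not NE [P1→D gives 9>4; P3→X gives 9>0]
(C,R,X): not NE [P1→A gives 9>5]
(C,R,Y): not NE [P2→S gives 9>6; P3→X gives 6>4]
(C,R,Z): not NE [P1→D gives 8>1; P2→Q gives 6>1; P3→X gives 6>5]
(C,S,X): not NE [P1→D gives 7>2; P2→R gives 8>6; P3→Z gives 5>3]
(C,S,Y): not NE [P1→A gives 7>3; P3→Z gives 5>0]
(C,S,Z): not NE [P1→B gives 9>4; P2→Q gives 6>3]
(D,P,X): not NE [P1→A gives 4>3; P2→R gives 9>7]
(D,P,Y): not NE [P1→A gives 10>8; P2→Q gives 9>5; P3→X gives 8>1]
(D,P,Z): not NE [P1→C gives 6>4; P2→R gives 8>0; P3→X gives 8>7]
(D,Q,X): not NE [P1→B gives 9>6; P2→R gives 9>4; P3→Y gives 8>3]
(D,Q,Y): not NE [P1→B gives 9>2]
(D,Q,Z): not NE [P2→R gives 8>5; P3→Y gives 8>3]
(D,R,X): not NE [P1→A gives 9>8]
(D,R,Y): not NE [P1→C gives 8>5; P2→Q gives 9>7; P3→X gives 8>4]
(D,R,Z): not NE [P3→X gives 8>3]
(D,S,X): not NE [P2→R gives 9>5; P3→Z gives 7>0]
(D,S,Y): not NE [P1→A gives 7>0; P2→Q gives 9>2; P3→Z gives 7>3]
(D,S,Z): not NE [P1→B gives 9>6; P2→R gives 8>0]

Nash profiles: (A,P,Y), (A,R,X)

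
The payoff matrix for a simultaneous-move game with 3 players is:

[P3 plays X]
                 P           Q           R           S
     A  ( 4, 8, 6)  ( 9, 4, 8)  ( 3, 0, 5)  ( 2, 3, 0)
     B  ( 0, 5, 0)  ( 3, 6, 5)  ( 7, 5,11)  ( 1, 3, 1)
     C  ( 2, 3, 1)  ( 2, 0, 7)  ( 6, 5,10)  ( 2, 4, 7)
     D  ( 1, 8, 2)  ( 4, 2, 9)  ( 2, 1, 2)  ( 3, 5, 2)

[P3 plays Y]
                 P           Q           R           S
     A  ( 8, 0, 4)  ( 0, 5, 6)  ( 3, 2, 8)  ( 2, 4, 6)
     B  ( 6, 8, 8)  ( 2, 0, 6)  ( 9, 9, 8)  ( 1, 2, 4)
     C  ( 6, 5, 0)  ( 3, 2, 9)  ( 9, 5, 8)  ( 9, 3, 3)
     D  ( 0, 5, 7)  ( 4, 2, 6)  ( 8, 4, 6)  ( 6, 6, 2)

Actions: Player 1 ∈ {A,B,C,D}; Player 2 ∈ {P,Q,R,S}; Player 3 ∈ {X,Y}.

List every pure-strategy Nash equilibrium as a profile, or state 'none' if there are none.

(A,P,X): NE
(A,P,Y): not NE [P2→Q gives 5>0; P3→X gives 6>4]
(A,Q,X): not NE [P2→P gives 8>4]
(A,Q,Y): not NE [P1→D gives 4>0; P3→X gives 8>6]
(A,R,X): not NE [P1→B gives 7>3; P2→P gives 8>0; P3→Y gives 8>5]
(A,R,Y): not NE [P1→C gives 9>3; P2→Q gives 5>2]
(A,S,X): not NE [P1→D gives 3>2; P2→P gives 8>3; P3→Y gives 6>0]
(A,S,Y): not NE [P1→C gives 9>2; P2→Q gives 5>4]
(B,P,X): not NE [P1→A gives 4>0; P2→Q gives 6>5; P3→Y gives 8>0]
(B,P,Y): not NE [P1→A gives 8>6; P2→R gives 9>8]
(B,Q,X): not NE [P1→A gives 9>3; P3→Y gives 6>5]
(B,Q,Y): not NE [P1→D gives 4>2; P2→R gives 9>0]
(B,R,X): not NE [P2→Q gives 6>5]
(B,R,Y): not NE [P3→X gives 11>8]
(B,S,X): not NE [P1→D gives 3>1; P2→Q gives 6>3; P3→Y gives 4>1]
(B,S,Y): not NE [P1→C gives 9>1; P2→R gives 9>2]
(C,P,X): not NE [P1→A gives 4>2; P2→R gives 5>3]
(C,P,Y): not NE [P1→A gives 8>6; P3→X gives 1>0]
(C,Q,X): not NE [P1→A gives 9>2; P2→R gives 5>0; P3→Y gives 9>7]
(C,Q,Y): not NE [P1→D gives 4>3; P2→R gives 5>2]
(C,R,X): not NE [P1→B gives 7>6]
(C,R,Y): not NE [P3→X gives 10>8]
(C,S,X): not NE [P1→D gives 3>2; P2→R gives 5>4]
(C,S,Y): not NE [P2→R gives 5>3; P3→X gives 7>3]
(D,P,X): not NE [P1→A gives 4>1; P3→Y gives 7>2]
(D,P,Y): not NE [P1→A gives 8>0; P2→S gives 6>5]
(D,Q,X): not NE [P1→A gives 9>4; P2→P gives 8>2]
(D,Q,Y): not NE [P2→S gives 6>2; P3→X gives 9>6]
(D,R,X): not NE [P1→B gives 7>2; P2→P gives 8>1; P3→Y gives 6>2]
(D,R,Y): not NE [P1→C gives 9>8; P2→S gives 6>4]
(D,S,X): not NE [P2→P gives 8>5]
(D,S,Y): not NE [P1→C gives 9>6]

PSNE = {(A,P,X)}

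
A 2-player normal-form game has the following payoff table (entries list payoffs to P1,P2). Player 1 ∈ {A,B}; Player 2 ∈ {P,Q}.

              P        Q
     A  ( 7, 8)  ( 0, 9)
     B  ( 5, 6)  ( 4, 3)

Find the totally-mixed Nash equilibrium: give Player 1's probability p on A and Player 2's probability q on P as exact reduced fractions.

(p,q) = (3/4, 2/3)

P1 indiff ⇒ q·7+(1-q)·0 = q·5+(1-q)·4 ⇒ q(2) = (1-q)(4) ⇒ q = 2/3
P2 indiff ⇒ p·8+(1-p)·6 = p·9+(1-p)·3 ⇒ p(-1) = (1-p)(-3) ⇒ p = 3/4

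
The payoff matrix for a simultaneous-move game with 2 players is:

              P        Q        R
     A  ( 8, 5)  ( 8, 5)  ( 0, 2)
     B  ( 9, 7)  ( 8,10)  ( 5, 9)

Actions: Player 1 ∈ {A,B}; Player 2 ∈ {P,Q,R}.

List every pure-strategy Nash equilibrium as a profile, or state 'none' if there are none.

(A,P): not NE [P1→B gives 9>8]
(A,Q): NE
(A,R): not NE [P1→B gives 5>0; P2→Q gives 5>2]
(B,P): not NE [P2→Q gives 10>7]
(B,Q): NE
(B,R): not NE [P2→Q gives 10>9]

PSNE = {(A,Q), (B,Q)}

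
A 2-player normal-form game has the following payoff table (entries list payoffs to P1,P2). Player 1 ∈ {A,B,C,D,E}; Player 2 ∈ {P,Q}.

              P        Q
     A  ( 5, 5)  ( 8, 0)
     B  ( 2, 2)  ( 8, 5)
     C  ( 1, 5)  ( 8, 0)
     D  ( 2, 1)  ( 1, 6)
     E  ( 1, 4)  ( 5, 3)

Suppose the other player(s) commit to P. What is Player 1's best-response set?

u_1(A vs P) = 5
u_1(B vs P) = 2
u_1(C vs P) = 1
u_1(D vs P) = 2
u_1(E vs P) = 1
max payoff 5 at {A}

argmax u_1 = {A}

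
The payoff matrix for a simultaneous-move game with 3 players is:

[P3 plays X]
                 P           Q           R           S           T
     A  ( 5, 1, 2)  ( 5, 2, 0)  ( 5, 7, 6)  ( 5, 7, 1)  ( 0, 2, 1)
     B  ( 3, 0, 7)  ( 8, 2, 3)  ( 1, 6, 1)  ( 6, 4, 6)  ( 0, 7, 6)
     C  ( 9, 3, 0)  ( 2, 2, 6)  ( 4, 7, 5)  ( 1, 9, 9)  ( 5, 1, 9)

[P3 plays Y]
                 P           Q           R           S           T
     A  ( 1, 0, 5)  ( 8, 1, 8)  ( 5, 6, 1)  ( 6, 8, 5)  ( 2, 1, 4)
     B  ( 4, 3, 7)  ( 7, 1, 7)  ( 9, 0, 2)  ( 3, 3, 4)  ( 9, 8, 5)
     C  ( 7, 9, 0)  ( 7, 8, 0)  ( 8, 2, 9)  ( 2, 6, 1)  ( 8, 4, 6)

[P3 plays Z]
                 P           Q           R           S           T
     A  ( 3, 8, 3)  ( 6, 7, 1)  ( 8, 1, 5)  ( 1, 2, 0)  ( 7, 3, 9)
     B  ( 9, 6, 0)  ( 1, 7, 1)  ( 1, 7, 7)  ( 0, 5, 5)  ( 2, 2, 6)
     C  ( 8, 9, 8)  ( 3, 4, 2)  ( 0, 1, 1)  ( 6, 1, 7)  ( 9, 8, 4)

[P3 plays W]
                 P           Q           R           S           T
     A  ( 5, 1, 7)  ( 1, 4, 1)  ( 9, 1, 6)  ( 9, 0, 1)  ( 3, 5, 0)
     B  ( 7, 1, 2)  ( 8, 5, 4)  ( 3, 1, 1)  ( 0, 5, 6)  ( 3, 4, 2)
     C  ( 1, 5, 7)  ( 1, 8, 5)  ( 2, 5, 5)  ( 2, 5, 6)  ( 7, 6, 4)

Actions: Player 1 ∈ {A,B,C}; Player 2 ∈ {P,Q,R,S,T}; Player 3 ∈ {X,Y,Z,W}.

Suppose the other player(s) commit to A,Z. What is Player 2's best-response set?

argmax u_2 = {P}

u_2(P vs A,Z) = 8
u_2(Q vs A,Z) = 7
u_2(R vs A,Z) = 1
u_2(S vs A,Z) = 2
u_2(T vs A,Z) = 3
max payoff 8 at {P}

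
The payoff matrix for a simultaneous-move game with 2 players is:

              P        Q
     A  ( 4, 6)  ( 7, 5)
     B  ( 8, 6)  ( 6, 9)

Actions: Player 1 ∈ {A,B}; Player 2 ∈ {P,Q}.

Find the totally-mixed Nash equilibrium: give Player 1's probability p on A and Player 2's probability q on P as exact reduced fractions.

p=3/4, q=1/5

P1 indiff ⇒ q·4+(1-q)·7 = q·8+(1-q)·6 ⇒ q(-4) = (1-q)(-1) ⇒ q = 1/5
P2 indiff ⇒ p·6+(1-p)·6 = p·5+(1-p)·9 ⇒ p(1) = (1-p)(3) ⇒ p = 3/4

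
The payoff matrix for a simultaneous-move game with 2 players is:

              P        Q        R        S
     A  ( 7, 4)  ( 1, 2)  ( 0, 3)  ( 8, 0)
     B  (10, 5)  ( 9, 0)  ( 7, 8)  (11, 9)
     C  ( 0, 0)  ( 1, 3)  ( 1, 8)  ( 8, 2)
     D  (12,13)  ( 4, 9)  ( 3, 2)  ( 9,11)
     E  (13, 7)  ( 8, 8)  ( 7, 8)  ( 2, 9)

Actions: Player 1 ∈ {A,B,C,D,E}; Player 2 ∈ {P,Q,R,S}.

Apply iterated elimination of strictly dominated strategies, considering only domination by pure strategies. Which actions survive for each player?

P1 drop A (B beats it: P:10>7 Q:9>1 R:7>0 S:11>8)
P1 drop C (B beats it: P:10>0 Q:9>1 R:7>1 S:11>8)
P2 drop Q (S beats it: B:9>0 D:11>9 E:9>8)
P2 drop R (S beats it: B:9>8 D:11>2 E:9>8)
P1→{B,D,E} P2→{P,S}

Survivors P1:{B,D,E} P2:{P,S}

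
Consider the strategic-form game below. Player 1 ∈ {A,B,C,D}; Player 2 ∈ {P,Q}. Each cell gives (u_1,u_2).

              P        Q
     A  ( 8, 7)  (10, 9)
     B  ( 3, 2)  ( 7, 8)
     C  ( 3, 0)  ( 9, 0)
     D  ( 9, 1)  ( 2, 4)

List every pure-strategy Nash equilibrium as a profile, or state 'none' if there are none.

PSNE = {(A,Q)}

(A,P): not NE [P1→D gives 9>8; P2→Q gives 9>7]
(A,Q): NE
(B,P): not NE [P1→D gives 9>3; P2→Q gives 8>2]
(B,Q): not NE [P1→A gives 10>7]
(C,P): not NE [P1→D gives 9>3]
(C,Q): not NE [P1→A gives 10>9]
(D,P): not NE [P2→Q gives 4>1]
(D,Q): not NE [P1→A gives 10>2]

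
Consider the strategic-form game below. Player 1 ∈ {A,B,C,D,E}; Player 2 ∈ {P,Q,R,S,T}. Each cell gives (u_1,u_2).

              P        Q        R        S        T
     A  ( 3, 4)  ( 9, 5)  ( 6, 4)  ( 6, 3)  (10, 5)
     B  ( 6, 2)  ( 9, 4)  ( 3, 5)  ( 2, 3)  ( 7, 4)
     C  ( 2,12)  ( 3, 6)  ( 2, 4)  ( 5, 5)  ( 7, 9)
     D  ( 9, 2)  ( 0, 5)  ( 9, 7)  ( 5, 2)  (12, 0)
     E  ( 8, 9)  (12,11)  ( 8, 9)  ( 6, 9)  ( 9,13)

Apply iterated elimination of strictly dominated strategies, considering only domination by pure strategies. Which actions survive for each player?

Survivors P1:{A,D,E} P2:{Q,R,T}

P1 drop B (E beats it: P:8>6 Q:12>9 R:8>3 S:6>2 T:9>7)
P1 drop C (A beats it: P:3>2 Q:9>3 R:6>2 S:6>5 T:10>7)
P2 drop P (Q beats it: A:5>4 D:5>2 E:11>9)
P2 drop S (Q beats it: A:5>3 D:5>2 E:11>9)
P1→{A,D,E} P2→{Q,R,T}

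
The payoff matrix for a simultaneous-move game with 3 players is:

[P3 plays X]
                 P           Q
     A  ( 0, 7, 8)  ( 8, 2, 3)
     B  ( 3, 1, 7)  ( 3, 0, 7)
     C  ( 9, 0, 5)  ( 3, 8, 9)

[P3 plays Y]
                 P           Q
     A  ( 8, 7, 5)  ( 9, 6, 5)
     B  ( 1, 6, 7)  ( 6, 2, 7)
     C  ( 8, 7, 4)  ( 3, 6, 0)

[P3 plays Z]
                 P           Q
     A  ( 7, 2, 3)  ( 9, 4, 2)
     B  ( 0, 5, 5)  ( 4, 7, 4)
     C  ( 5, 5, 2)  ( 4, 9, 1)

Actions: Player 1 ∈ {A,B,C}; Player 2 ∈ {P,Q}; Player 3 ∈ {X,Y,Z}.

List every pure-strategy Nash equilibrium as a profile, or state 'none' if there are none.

Equilibria: none

(A,P,X): not NE [P1→C gives 9>0]
(A,P,Y): not NE [P3→X gives 8>5]
(A,P,Z): not NE [P2→Q gives 4>2; P3→X gives 8>3]
(A,Q,X): not NE [P2→P gives 7>2; P3→Y gives 5>3]
(A,Q,Y): not NE [P2→P gives 7>6]
(A,Q,Z): not NE [P3→Y gives 5>2]
(B,P,X): not NE [P1→C gives 9>3]
(B,P,Y): not NE [P1→C gives 8>1]
(B,P,Z): not NE [P1→A gives 7>0; P2→Q gives 7>5; P3→Y gives 7>5]
(B,Q,X): not NE [P1→A gives 8>3; P2→P gives 1>0]
(B,Q,Y): not NE [P1→A gives 9>6; P2→P gives 6>2]
(B,Q,Z): not NE [P1→A gives 9>4; P3→Y gives 7>4]
(C,P,X): not NE [P2→Q gives 8>0]
(C,P,Y): not NE [P3→X gives 5>4]
(C,P,Z): not NE [P1→A gives 7>5; P2→Q gives 9>5; P3→X gives 5>2]
(C,Q,X): not NE [P1→A gives 8>3]
(C,Q,Y): not NE [P1→A gives 9>3; P2→P gives 7>6; P3→X gives 9>0]
(C,Q,Z): not NE [P1→A gives 9>4; P3→X gives 9>1]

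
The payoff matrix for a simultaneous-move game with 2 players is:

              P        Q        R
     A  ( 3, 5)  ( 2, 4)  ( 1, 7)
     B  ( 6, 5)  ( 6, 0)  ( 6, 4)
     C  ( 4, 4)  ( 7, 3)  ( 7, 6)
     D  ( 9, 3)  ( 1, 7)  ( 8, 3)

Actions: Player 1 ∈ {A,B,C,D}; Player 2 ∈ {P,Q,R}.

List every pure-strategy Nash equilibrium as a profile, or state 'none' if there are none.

(A,P): not NE [P1→D gives 9>3; P2→R gives 7>5]
(A,Q): not NE [P1→C gives 7>2; P2→R gives 7>4]
(A,R): not NE [P1→D gives 8>1]
(B,P): not NE [P1→D gives 9>6]
(B,Q): not NE [P1→C gives 7>6; P2→P gives 5>0]
(B,R): not NE [P1→D gives 8>6; P2→P gives 5>4]
(C,P): not NE [P1→D gives 9>4; P2→R gives 6>4]
(C,Q): not NE [P2→R gives 6>3]
(C,R): not NE [P1→D gives 8>7]
(D,P): not NE [P2→Q gives 7>3]
(D,Q): not NE [P1→C gives 7>1]
(D,R): not NE [P2→Q gives 7>3]

No pure NE.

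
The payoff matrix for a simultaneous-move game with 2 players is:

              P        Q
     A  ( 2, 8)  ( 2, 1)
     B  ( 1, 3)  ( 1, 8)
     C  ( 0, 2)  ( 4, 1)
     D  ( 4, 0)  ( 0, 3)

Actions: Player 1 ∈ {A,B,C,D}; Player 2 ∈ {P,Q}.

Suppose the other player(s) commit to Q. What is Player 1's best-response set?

u_1(A vs Q) = 2
u_1(B vs Q) = 1
u_1(C vs Q) = 4
u_1(D vs Q) = 0
max payoff 4 at {C}

argmax u_1 = {C}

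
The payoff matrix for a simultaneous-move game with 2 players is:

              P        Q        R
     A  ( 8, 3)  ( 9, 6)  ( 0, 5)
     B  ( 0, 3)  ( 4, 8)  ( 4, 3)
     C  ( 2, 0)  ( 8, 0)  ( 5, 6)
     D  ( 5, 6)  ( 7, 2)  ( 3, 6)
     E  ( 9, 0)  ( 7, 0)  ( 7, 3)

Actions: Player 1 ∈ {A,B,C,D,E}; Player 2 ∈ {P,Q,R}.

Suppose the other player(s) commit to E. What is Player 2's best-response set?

u_2(P vs E) = 0
u_2(Q vs E) = 0
u_2(R vs E) = 3
max payoff 3 at {R}

P2 best: {R}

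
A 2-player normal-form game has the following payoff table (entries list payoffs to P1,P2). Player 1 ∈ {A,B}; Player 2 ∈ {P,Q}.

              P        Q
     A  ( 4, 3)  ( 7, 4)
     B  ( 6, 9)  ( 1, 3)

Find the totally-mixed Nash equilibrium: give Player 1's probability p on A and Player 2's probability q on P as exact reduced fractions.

(p,q) = (6/7, 3/4)

P1 indiff ⇒ q·4+(1-q)·7 = q·6+(1-q)·1 ⇒ q(-2) = (1-q)(-6) ⇒ q = 3/4
P2 indiff ⇒ p·3+(1-p)·9 = p·4+(1-p)·3 ⇒ p(-1) = (1-p)(-6) ⇒ p = 6/7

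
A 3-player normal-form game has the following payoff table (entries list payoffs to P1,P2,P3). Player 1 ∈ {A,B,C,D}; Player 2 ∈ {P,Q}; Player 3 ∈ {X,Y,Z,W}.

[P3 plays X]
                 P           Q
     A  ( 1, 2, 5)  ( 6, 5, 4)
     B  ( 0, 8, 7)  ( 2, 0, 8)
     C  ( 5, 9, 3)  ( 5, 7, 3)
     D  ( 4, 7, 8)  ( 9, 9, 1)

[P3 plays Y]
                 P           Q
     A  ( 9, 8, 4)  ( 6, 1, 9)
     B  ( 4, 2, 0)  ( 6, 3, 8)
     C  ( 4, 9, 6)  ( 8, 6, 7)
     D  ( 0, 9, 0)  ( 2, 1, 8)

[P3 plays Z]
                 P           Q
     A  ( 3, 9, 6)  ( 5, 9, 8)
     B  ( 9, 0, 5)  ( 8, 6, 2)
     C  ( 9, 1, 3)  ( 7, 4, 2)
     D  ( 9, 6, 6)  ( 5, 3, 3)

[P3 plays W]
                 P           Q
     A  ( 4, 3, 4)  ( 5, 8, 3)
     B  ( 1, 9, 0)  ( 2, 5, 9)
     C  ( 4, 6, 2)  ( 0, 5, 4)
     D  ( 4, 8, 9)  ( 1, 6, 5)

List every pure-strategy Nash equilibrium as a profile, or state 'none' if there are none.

(A,P,X): not NE [P1→C gives 5>1; P2→Q gives 5>2; P3→Z gives 6>5]
(A,P,Y): not NE [P3→Z gives 6>4]
(A,P,Z): not NE [P1→D gives 9>3]
(A,P,W): not NE [P2→Q gives 8>3; P3→Z gives 6>4]
(A,Q,X): not NE [P1→D gives 9>6; P3→Y gives 9>4]
(A,Q,Y): not NE [P1→C gives 8>6; P2→P gives 8>1]
(A,Q,Z): not NE [P1→B gives 8>5; P3→Y gives 9>8]
(A,Q,W): not NE [P3→Y gives 9>3]
(B,P,X): not NE [P1→C gives 5>0]
(B,P,Y): not NE [P1→A gives 9>4; P2→Q gives 3>2; P3→X gives 7>0]
(B,P,Z): not NE [P2→Q gives 6>0; P3→X gives 7>5]
(B,P,W): not NE [P1→D gives 4>1; P3→X gives 7>0]
(B,Q,X): not NE [P1→D gives 9>2; P2→P gives 8>0; P3→W gives 9>8]
(B,Q,Y): not NE [P1→C gives 8>6; P3→W gives 9>8]
(B,Q,Z): not NE [P3→W gives 9>2]
(B,Q,W): not NE [P1→A gives 5>2; P2→P gives 9>5]
(C,P,X): not NE [P3→Y gives 6>3]
(C,P,Y): not NE [P1→A gives 9>4]
(C,P,Z): not NE [P2→Q gives 4>1; P3→Y gives 6>3]
(C,P,W): not NE [P3→Y gives 6>2]
(C,Q,X): not NE [P1→D gives 9>5; P2→P gives 9>7; P3→Y gives 7>3]
(C,Q,Y): not NE [P2→P gives 9>6]
(C,Q,Z): not NE [P1→B gives 8>7; P3→Y gives 7>2]
(C,Q,W): not NE [P1→A gives 5>0; P2→P gives 6>5; P3→Y gives 7>4]
(D,P,X): not NE [P1→C gives 5>4; P2→Q gives 9>7; P3→W gives 9>8]
(D,P,Y): not NE [P1→A gives 9>0; P3→W gives 9>0]
(D,P,Z): not NE [P3→W gives 9>6]
(D,P,W): NE
(D,Q,X): not NE [P3→Y gives 8>1]
(D,Q,Y): not NE [P1→C gives 8>2; P2→P gives 9>1]
(D,Q,Z): not NE [P1→B gives 8>5; P2→P gives 6>3; P3→Y gives 8>3]
(D,Q,W): not NE [P1→A gives 5>1; P2→P gives 8>6; P3→Y gives 8>5]

Nash profiles: (D,P,W)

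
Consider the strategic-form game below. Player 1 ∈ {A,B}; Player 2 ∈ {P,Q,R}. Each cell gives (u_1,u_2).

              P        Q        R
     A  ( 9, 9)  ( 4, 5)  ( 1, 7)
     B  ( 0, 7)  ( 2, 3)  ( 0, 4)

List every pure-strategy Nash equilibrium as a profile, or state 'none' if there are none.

Nash profiles: (A,P)

(A,P): NE
(A,Q): not NE [P2→P gives 9>5]
(A,R): not NE [P2→P gives 9>7]
(B,P): not NE [P1→A gives 9>0]
(B,Q): not NE [P1→A gives 4>2; P2→P gives 7>3]
(B,R): not NE [P1→A gives 1>0; P2→P gives 7>4]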